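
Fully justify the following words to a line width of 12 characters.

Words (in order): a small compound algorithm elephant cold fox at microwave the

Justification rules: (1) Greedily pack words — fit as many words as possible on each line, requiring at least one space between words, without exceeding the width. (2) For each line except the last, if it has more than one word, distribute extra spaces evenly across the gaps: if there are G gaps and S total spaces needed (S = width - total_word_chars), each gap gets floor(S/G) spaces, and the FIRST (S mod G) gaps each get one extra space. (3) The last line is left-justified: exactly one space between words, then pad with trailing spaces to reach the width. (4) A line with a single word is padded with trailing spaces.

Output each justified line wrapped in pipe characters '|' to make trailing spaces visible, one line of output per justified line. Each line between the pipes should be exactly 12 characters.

Answer: |a      small|
|compound    |
|algorithm   |
|elephant    |
|cold  fox at|
|microwave   |
|the         |

Derivation:
Line 1: ['a', 'small'] (min_width=7, slack=5)
Line 2: ['compound'] (min_width=8, slack=4)
Line 3: ['algorithm'] (min_width=9, slack=3)
Line 4: ['elephant'] (min_width=8, slack=4)
Line 5: ['cold', 'fox', 'at'] (min_width=11, slack=1)
Line 6: ['microwave'] (min_width=9, slack=3)
Line 7: ['the'] (min_width=3, slack=9)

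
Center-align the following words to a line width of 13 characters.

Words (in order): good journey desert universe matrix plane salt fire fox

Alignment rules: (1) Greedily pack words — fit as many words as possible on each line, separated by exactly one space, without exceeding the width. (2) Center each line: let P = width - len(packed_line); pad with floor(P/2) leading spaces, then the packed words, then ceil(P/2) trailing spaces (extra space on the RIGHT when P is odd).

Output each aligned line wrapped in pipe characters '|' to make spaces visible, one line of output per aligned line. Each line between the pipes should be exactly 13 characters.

Line 1: ['good', 'journey'] (min_width=12, slack=1)
Line 2: ['desert'] (min_width=6, slack=7)
Line 3: ['universe'] (min_width=8, slack=5)
Line 4: ['matrix', 'plane'] (min_width=12, slack=1)
Line 5: ['salt', 'fire', 'fox'] (min_width=13, slack=0)

Answer: |good journey |
|   desert    |
|  universe   |
|matrix plane |
|salt fire fox|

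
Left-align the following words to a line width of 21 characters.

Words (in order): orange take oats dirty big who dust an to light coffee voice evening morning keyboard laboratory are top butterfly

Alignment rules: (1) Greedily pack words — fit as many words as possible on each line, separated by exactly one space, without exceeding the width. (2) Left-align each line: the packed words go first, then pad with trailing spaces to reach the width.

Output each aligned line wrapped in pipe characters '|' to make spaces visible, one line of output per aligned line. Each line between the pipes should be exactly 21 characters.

Line 1: ['orange', 'take', 'oats'] (min_width=16, slack=5)
Line 2: ['dirty', 'big', 'who', 'dust', 'an'] (min_width=21, slack=0)
Line 3: ['to', 'light', 'coffee', 'voice'] (min_width=21, slack=0)
Line 4: ['evening', 'morning'] (min_width=15, slack=6)
Line 5: ['keyboard', 'laboratory'] (min_width=19, slack=2)
Line 6: ['are', 'top', 'butterfly'] (min_width=17, slack=4)

Answer: |orange take oats     |
|dirty big who dust an|
|to light coffee voice|
|evening morning      |
|keyboard laboratory  |
|are top butterfly    |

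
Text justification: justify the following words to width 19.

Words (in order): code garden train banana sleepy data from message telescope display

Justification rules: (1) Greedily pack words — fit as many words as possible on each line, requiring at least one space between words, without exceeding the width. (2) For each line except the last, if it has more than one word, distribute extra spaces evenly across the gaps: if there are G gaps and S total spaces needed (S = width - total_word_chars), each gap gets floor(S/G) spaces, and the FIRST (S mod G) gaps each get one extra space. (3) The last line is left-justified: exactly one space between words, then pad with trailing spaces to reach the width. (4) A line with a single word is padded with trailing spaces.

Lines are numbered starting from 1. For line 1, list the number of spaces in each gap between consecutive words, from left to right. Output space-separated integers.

Line 1: ['code', 'garden', 'train'] (min_width=17, slack=2)
Line 2: ['banana', 'sleepy', 'data'] (min_width=18, slack=1)
Line 3: ['from', 'message'] (min_width=12, slack=7)
Line 4: ['telescope', 'display'] (min_width=17, slack=2)

Answer: 2 2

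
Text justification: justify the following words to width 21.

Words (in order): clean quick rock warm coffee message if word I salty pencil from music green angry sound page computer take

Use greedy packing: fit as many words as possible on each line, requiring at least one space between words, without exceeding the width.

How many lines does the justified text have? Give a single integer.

Answer: 6

Derivation:
Line 1: ['clean', 'quick', 'rock', 'warm'] (min_width=21, slack=0)
Line 2: ['coffee', 'message', 'if'] (min_width=17, slack=4)
Line 3: ['word', 'I', 'salty', 'pencil'] (min_width=19, slack=2)
Line 4: ['from', 'music', 'green'] (min_width=16, slack=5)
Line 5: ['angry', 'sound', 'page'] (min_width=16, slack=5)
Line 6: ['computer', 'take'] (min_width=13, slack=8)
Total lines: 6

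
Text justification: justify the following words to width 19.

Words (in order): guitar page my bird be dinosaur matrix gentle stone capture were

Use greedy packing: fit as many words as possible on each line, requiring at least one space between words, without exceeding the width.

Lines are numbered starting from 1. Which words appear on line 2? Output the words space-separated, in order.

Line 1: ['guitar', 'page', 'my', 'bird'] (min_width=19, slack=0)
Line 2: ['be', 'dinosaur', 'matrix'] (min_width=18, slack=1)
Line 3: ['gentle', 'stone'] (min_width=12, slack=7)
Line 4: ['capture', 'were'] (min_width=12, slack=7)

Answer: be dinosaur matrix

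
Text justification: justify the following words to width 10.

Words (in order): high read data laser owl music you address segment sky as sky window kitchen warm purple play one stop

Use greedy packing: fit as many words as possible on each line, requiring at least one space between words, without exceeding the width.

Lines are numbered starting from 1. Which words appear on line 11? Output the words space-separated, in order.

Line 1: ['high', 'read'] (min_width=9, slack=1)
Line 2: ['data', 'laser'] (min_width=10, slack=0)
Line 3: ['owl', 'music'] (min_width=9, slack=1)
Line 4: ['you'] (min_width=3, slack=7)
Line 5: ['address'] (min_width=7, slack=3)
Line 6: ['segment'] (min_width=7, slack=3)
Line 7: ['sky', 'as', 'sky'] (min_width=10, slack=0)
Line 8: ['window'] (min_width=6, slack=4)
Line 9: ['kitchen'] (min_width=7, slack=3)
Line 10: ['warm'] (min_width=4, slack=6)
Line 11: ['purple'] (min_width=6, slack=4)
Line 12: ['play', 'one'] (min_width=8, slack=2)
Line 13: ['stop'] (min_width=4, slack=6)

Answer: purple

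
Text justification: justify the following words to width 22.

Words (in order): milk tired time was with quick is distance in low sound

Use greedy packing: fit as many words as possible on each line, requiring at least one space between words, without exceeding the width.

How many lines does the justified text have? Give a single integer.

Answer: 3

Derivation:
Line 1: ['milk', 'tired', 'time', 'was'] (min_width=19, slack=3)
Line 2: ['with', 'quick', 'is', 'distance'] (min_width=22, slack=0)
Line 3: ['in', 'low', 'sound'] (min_width=12, slack=10)
Total lines: 3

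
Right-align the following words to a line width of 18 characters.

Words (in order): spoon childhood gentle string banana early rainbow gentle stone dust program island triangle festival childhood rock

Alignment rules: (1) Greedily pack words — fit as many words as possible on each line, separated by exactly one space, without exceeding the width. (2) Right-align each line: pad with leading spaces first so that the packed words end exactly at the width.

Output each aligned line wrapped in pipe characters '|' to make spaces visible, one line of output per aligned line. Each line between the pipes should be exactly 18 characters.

Line 1: ['spoon', 'childhood'] (min_width=15, slack=3)
Line 2: ['gentle', 'string'] (min_width=13, slack=5)
Line 3: ['banana', 'early'] (min_width=12, slack=6)
Line 4: ['rainbow', 'gentle'] (min_width=14, slack=4)
Line 5: ['stone', 'dust', 'program'] (min_width=18, slack=0)
Line 6: ['island', 'triangle'] (min_width=15, slack=3)
Line 7: ['festival', 'childhood'] (min_width=18, slack=0)
Line 8: ['rock'] (min_width=4, slack=14)

Answer: |   spoon childhood|
|     gentle string|
|      banana early|
|    rainbow gentle|
|stone dust program|
|   island triangle|
|festival childhood|
|              rock|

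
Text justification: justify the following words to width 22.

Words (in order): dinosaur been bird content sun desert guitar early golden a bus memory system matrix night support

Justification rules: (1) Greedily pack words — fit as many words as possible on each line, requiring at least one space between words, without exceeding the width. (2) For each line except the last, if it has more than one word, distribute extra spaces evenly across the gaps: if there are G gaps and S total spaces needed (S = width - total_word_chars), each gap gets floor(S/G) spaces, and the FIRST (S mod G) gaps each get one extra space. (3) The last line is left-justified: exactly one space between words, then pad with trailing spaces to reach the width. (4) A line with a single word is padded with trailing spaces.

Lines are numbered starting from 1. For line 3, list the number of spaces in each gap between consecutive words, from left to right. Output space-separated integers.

Line 1: ['dinosaur', 'been', 'bird'] (min_width=18, slack=4)
Line 2: ['content', 'sun', 'desert'] (min_width=18, slack=4)
Line 3: ['guitar', 'early', 'golden', 'a'] (min_width=21, slack=1)
Line 4: ['bus', 'memory', 'system'] (min_width=17, slack=5)
Line 5: ['matrix', 'night', 'support'] (min_width=20, slack=2)

Answer: 2 1 1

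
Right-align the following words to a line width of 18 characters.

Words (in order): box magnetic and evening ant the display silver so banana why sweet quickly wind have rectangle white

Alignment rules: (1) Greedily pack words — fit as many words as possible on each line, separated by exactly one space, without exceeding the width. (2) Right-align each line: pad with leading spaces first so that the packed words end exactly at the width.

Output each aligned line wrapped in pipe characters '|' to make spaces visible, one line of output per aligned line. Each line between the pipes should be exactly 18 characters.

Answer: |  box magnetic and|
|   evening ant the|
| display silver so|
|  banana why sweet|
| quickly wind have|
|   rectangle white|

Derivation:
Line 1: ['box', 'magnetic', 'and'] (min_width=16, slack=2)
Line 2: ['evening', 'ant', 'the'] (min_width=15, slack=3)
Line 3: ['display', 'silver', 'so'] (min_width=17, slack=1)
Line 4: ['banana', 'why', 'sweet'] (min_width=16, slack=2)
Line 5: ['quickly', 'wind', 'have'] (min_width=17, slack=1)
Line 6: ['rectangle', 'white'] (min_width=15, slack=3)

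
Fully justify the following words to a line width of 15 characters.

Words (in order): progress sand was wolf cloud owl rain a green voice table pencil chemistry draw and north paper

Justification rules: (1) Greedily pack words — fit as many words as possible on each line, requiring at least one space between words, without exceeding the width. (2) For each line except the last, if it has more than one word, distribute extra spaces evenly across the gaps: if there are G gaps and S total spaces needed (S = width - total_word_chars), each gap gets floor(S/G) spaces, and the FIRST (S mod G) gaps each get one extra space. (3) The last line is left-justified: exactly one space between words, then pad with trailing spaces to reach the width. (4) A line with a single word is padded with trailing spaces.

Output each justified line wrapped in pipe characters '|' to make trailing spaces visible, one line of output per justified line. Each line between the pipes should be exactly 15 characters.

Answer: |progress   sand|
|was  wolf cloud|
|owl    rain   a|
|green     voice|
|table    pencil|
|chemistry  draw|
|and north paper|

Derivation:
Line 1: ['progress', 'sand'] (min_width=13, slack=2)
Line 2: ['was', 'wolf', 'cloud'] (min_width=14, slack=1)
Line 3: ['owl', 'rain', 'a'] (min_width=10, slack=5)
Line 4: ['green', 'voice'] (min_width=11, slack=4)
Line 5: ['table', 'pencil'] (min_width=12, slack=3)
Line 6: ['chemistry', 'draw'] (min_width=14, slack=1)
Line 7: ['and', 'north', 'paper'] (min_width=15, slack=0)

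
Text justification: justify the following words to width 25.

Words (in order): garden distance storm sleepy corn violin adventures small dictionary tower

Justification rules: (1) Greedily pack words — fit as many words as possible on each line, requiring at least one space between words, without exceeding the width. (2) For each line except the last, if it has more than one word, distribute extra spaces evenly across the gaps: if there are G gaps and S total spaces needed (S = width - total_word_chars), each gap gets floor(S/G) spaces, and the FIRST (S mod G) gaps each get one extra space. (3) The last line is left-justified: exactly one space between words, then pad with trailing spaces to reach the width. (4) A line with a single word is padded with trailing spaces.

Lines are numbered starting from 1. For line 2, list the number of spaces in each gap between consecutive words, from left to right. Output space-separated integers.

Line 1: ['garden', 'distance', 'storm'] (min_width=21, slack=4)
Line 2: ['sleepy', 'corn', 'violin'] (min_width=18, slack=7)
Line 3: ['adventures', 'small'] (min_width=16, slack=9)
Line 4: ['dictionary', 'tower'] (min_width=16, slack=9)

Answer: 5 4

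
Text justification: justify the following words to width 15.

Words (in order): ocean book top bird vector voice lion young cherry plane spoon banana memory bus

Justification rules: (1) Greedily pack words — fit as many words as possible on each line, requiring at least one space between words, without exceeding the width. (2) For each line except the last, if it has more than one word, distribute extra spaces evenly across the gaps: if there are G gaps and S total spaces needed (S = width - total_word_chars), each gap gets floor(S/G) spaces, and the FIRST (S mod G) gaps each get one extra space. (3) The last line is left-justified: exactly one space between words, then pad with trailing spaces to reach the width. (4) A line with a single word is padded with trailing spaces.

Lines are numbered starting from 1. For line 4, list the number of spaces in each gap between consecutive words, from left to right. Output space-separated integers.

Answer: 4

Derivation:
Line 1: ['ocean', 'book', 'top'] (min_width=14, slack=1)
Line 2: ['bird', 'vector'] (min_width=11, slack=4)
Line 3: ['voice', 'lion'] (min_width=10, slack=5)
Line 4: ['young', 'cherry'] (min_width=12, slack=3)
Line 5: ['plane', 'spoon'] (min_width=11, slack=4)
Line 6: ['banana', 'memory'] (min_width=13, slack=2)
Line 7: ['bus'] (min_width=3, slack=12)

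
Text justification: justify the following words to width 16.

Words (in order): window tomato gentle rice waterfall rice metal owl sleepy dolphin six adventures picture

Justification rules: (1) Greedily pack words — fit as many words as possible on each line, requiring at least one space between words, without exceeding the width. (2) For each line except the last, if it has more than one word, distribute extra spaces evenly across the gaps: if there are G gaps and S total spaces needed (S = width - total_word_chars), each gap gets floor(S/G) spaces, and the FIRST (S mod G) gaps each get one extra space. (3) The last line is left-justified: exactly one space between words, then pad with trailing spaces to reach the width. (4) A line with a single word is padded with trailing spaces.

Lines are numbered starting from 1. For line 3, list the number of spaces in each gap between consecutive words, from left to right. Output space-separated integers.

Line 1: ['window', 'tomato'] (min_width=13, slack=3)
Line 2: ['gentle', 'rice'] (min_width=11, slack=5)
Line 3: ['waterfall', 'rice'] (min_width=14, slack=2)
Line 4: ['metal', 'owl', 'sleepy'] (min_width=16, slack=0)
Line 5: ['dolphin', 'six'] (min_width=11, slack=5)
Line 6: ['adventures'] (min_width=10, slack=6)
Line 7: ['picture'] (min_width=7, slack=9)

Answer: 3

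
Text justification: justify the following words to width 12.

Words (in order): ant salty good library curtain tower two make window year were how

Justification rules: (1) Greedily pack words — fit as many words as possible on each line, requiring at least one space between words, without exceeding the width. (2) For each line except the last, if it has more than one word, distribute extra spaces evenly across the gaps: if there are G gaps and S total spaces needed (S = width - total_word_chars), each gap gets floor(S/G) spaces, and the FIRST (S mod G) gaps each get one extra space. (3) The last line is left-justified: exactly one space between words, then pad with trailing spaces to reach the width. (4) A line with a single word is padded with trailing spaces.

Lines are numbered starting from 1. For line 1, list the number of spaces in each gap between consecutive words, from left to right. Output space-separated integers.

Answer: 4

Derivation:
Line 1: ['ant', 'salty'] (min_width=9, slack=3)
Line 2: ['good', 'library'] (min_width=12, slack=0)
Line 3: ['curtain'] (min_width=7, slack=5)
Line 4: ['tower', 'two'] (min_width=9, slack=3)
Line 5: ['make', 'window'] (min_width=11, slack=1)
Line 6: ['year', 'were'] (min_width=9, slack=3)
Line 7: ['how'] (min_width=3, slack=9)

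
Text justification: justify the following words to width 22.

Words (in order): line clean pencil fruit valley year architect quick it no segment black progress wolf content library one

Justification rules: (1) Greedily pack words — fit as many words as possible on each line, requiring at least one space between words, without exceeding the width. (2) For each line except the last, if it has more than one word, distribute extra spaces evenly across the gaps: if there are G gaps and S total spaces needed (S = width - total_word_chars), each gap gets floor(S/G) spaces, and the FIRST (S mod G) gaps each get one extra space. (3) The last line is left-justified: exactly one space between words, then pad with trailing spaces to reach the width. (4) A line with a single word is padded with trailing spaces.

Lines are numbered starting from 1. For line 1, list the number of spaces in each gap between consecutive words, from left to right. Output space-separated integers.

Answer: 4 3

Derivation:
Line 1: ['line', 'clean', 'pencil'] (min_width=17, slack=5)
Line 2: ['fruit', 'valley', 'year'] (min_width=17, slack=5)
Line 3: ['architect', 'quick', 'it', 'no'] (min_width=21, slack=1)
Line 4: ['segment', 'black', 'progress'] (min_width=22, slack=0)
Line 5: ['wolf', 'content', 'library'] (min_width=20, slack=2)
Line 6: ['one'] (min_width=3, slack=19)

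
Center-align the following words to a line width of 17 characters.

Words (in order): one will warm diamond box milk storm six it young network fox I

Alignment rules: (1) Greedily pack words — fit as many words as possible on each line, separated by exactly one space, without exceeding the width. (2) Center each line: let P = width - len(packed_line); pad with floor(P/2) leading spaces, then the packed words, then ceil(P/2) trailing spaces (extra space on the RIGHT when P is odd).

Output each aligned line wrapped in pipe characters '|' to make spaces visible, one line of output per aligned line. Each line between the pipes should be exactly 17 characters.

Line 1: ['one', 'will', 'warm'] (min_width=13, slack=4)
Line 2: ['diamond', 'box', 'milk'] (min_width=16, slack=1)
Line 3: ['storm', 'six', 'it'] (min_width=12, slack=5)
Line 4: ['young', 'network', 'fox'] (min_width=17, slack=0)
Line 5: ['I'] (min_width=1, slack=16)

Answer: |  one will warm  |
|diamond box milk |
|  storm six it   |
|young network fox|
|        I        |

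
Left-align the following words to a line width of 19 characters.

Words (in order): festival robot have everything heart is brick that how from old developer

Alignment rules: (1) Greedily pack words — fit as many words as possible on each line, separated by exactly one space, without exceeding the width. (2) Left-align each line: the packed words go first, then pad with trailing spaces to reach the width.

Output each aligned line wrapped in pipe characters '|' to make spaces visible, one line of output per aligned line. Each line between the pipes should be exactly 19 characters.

Line 1: ['festival', 'robot', 'have'] (min_width=19, slack=0)
Line 2: ['everything', 'heart', 'is'] (min_width=19, slack=0)
Line 3: ['brick', 'that', 'how', 'from'] (min_width=19, slack=0)
Line 4: ['old', 'developer'] (min_width=13, slack=6)

Answer: |festival robot have|
|everything heart is|
|brick that how from|
|old developer      |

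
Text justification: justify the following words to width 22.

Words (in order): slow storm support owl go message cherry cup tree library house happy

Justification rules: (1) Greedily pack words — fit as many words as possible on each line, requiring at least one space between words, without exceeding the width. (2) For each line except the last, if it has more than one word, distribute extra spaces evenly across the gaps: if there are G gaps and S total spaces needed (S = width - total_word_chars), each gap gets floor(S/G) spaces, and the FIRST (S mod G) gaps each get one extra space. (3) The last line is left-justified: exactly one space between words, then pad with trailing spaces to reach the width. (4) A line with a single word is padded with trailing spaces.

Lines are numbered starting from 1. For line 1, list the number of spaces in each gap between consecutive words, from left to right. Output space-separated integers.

Answer: 1 1 1

Derivation:
Line 1: ['slow', 'storm', 'support', 'owl'] (min_width=22, slack=0)
Line 2: ['go', 'message', 'cherry', 'cup'] (min_width=21, slack=1)
Line 3: ['tree', 'library', 'house'] (min_width=18, slack=4)
Line 4: ['happy'] (min_width=5, slack=17)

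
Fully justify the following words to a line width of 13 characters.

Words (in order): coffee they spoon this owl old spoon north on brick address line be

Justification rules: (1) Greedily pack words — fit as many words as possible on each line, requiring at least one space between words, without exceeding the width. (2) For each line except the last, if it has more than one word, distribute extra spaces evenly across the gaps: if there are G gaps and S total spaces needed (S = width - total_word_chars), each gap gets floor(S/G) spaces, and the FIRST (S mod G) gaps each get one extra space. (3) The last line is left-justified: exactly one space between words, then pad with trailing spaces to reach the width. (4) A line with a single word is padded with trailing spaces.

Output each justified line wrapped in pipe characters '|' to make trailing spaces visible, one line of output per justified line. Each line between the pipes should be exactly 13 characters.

Answer: |coffee   they|
|spoon    this|
|owl old spoon|
|north      on|
|brick address|
|line be      |

Derivation:
Line 1: ['coffee', 'they'] (min_width=11, slack=2)
Line 2: ['spoon', 'this'] (min_width=10, slack=3)
Line 3: ['owl', 'old', 'spoon'] (min_width=13, slack=0)
Line 4: ['north', 'on'] (min_width=8, slack=5)
Line 5: ['brick', 'address'] (min_width=13, slack=0)
Line 6: ['line', 'be'] (min_width=7, slack=6)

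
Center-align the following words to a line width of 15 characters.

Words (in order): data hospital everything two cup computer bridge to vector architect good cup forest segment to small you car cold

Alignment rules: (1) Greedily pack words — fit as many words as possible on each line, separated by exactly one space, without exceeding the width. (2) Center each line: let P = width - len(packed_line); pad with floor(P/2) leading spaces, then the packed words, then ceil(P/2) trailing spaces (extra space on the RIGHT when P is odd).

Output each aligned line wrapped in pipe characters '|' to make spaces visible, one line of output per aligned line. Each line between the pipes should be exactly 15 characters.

Answer: | data hospital |
|everything two |
| cup computer  |
|   bridge to   |
|    vector     |
|architect good |
|  cup forest   |
|  segment to   |
| small you car |
|     cold      |

Derivation:
Line 1: ['data', 'hospital'] (min_width=13, slack=2)
Line 2: ['everything', 'two'] (min_width=14, slack=1)
Line 3: ['cup', 'computer'] (min_width=12, slack=3)
Line 4: ['bridge', 'to'] (min_width=9, slack=6)
Line 5: ['vector'] (min_width=6, slack=9)
Line 6: ['architect', 'good'] (min_width=14, slack=1)
Line 7: ['cup', 'forest'] (min_width=10, slack=5)
Line 8: ['segment', 'to'] (min_width=10, slack=5)
Line 9: ['small', 'you', 'car'] (min_width=13, slack=2)
Line 10: ['cold'] (min_width=4, slack=11)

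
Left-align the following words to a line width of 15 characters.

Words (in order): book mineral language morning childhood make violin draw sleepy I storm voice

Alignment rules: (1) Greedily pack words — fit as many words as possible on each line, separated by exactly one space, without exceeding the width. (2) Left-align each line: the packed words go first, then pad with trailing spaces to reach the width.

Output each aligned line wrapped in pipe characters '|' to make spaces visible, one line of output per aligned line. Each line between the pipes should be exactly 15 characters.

Line 1: ['book', 'mineral'] (min_width=12, slack=3)
Line 2: ['language'] (min_width=8, slack=7)
Line 3: ['morning'] (min_width=7, slack=8)
Line 4: ['childhood', 'make'] (min_width=14, slack=1)
Line 5: ['violin', 'draw'] (min_width=11, slack=4)
Line 6: ['sleepy', 'I', 'storm'] (min_width=14, slack=1)
Line 7: ['voice'] (min_width=5, slack=10)

Answer: |book mineral   |
|language       |
|morning        |
|childhood make |
|violin draw    |
|sleepy I storm |
|voice          |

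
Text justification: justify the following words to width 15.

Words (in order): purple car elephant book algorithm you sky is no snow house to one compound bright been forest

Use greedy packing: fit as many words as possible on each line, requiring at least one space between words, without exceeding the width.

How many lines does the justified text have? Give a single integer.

Answer: 7

Derivation:
Line 1: ['purple', 'car'] (min_width=10, slack=5)
Line 2: ['elephant', 'book'] (min_width=13, slack=2)
Line 3: ['algorithm', 'you'] (min_width=13, slack=2)
Line 4: ['sky', 'is', 'no', 'snow'] (min_width=14, slack=1)
Line 5: ['house', 'to', 'one'] (min_width=12, slack=3)
Line 6: ['compound', 'bright'] (min_width=15, slack=0)
Line 7: ['been', 'forest'] (min_width=11, slack=4)
Total lines: 7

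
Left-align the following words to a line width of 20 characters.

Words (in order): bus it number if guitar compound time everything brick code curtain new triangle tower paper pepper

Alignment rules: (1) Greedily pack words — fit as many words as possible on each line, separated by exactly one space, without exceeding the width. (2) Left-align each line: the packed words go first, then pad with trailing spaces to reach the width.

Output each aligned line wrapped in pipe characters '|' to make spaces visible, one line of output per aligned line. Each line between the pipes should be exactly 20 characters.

Line 1: ['bus', 'it', 'number', 'if'] (min_width=16, slack=4)
Line 2: ['guitar', 'compound', 'time'] (min_width=20, slack=0)
Line 3: ['everything', 'brick'] (min_width=16, slack=4)
Line 4: ['code', 'curtain', 'new'] (min_width=16, slack=4)
Line 5: ['triangle', 'tower', 'paper'] (min_width=20, slack=0)
Line 6: ['pepper'] (min_width=6, slack=14)

Answer: |bus it number if    |
|guitar compound time|
|everything brick    |
|code curtain new    |
|triangle tower paper|
|pepper              |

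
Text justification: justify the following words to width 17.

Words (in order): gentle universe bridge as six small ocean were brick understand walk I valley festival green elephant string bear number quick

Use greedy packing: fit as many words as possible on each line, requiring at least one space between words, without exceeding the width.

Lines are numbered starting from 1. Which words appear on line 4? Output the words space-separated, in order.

Answer: brick understand

Derivation:
Line 1: ['gentle', 'universe'] (min_width=15, slack=2)
Line 2: ['bridge', 'as', 'six'] (min_width=13, slack=4)
Line 3: ['small', 'ocean', 'were'] (min_width=16, slack=1)
Line 4: ['brick', 'understand'] (min_width=16, slack=1)
Line 5: ['walk', 'I', 'valley'] (min_width=13, slack=4)
Line 6: ['festival', 'green'] (min_width=14, slack=3)
Line 7: ['elephant', 'string'] (min_width=15, slack=2)
Line 8: ['bear', 'number', 'quick'] (min_width=17, slack=0)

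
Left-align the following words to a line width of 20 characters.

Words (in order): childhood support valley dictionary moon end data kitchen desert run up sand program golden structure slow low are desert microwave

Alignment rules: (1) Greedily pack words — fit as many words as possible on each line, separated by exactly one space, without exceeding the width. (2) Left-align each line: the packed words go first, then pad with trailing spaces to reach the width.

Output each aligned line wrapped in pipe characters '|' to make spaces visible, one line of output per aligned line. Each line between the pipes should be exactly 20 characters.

Line 1: ['childhood', 'support'] (min_width=17, slack=3)
Line 2: ['valley', 'dictionary'] (min_width=17, slack=3)
Line 3: ['moon', 'end', 'data'] (min_width=13, slack=7)
Line 4: ['kitchen', 'desert', 'run'] (min_width=18, slack=2)
Line 5: ['up', 'sand', 'program'] (min_width=15, slack=5)
Line 6: ['golden', 'structure'] (min_width=16, slack=4)
Line 7: ['slow', 'low', 'are', 'desert'] (min_width=19, slack=1)
Line 8: ['microwave'] (min_width=9, slack=11)

Answer: |childhood support   |
|valley dictionary   |
|moon end data       |
|kitchen desert run  |
|up sand program     |
|golden structure    |
|slow low are desert |
|microwave           |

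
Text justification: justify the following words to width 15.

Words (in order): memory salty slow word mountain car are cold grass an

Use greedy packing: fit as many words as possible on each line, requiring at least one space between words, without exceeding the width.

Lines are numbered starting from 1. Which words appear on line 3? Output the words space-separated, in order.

Answer: mountain car

Derivation:
Line 1: ['memory', 'salty'] (min_width=12, slack=3)
Line 2: ['slow', 'word'] (min_width=9, slack=6)
Line 3: ['mountain', 'car'] (min_width=12, slack=3)
Line 4: ['are', 'cold', 'grass'] (min_width=14, slack=1)
Line 5: ['an'] (min_width=2, slack=13)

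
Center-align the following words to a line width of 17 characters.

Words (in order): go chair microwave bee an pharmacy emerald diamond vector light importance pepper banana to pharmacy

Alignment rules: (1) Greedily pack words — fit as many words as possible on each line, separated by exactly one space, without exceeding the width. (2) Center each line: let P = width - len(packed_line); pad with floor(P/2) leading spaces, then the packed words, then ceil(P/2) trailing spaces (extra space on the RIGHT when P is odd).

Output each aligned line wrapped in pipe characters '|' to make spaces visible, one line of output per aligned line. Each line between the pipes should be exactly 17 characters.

Answer: |    go chair     |
|microwave bee an |
|pharmacy emerald |
| diamond vector  |
|light importance |
|pepper banana to |
|    pharmacy     |

Derivation:
Line 1: ['go', 'chair'] (min_width=8, slack=9)
Line 2: ['microwave', 'bee', 'an'] (min_width=16, slack=1)
Line 3: ['pharmacy', 'emerald'] (min_width=16, slack=1)
Line 4: ['diamond', 'vector'] (min_width=14, slack=3)
Line 5: ['light', 'importance'] (min_width=16, slack=1)
Line 6: ['pepper', 'banana', 'to'] (min_width=16, slack=1)
Line 7: ['pharmacy'] (min_width=8, slack=9)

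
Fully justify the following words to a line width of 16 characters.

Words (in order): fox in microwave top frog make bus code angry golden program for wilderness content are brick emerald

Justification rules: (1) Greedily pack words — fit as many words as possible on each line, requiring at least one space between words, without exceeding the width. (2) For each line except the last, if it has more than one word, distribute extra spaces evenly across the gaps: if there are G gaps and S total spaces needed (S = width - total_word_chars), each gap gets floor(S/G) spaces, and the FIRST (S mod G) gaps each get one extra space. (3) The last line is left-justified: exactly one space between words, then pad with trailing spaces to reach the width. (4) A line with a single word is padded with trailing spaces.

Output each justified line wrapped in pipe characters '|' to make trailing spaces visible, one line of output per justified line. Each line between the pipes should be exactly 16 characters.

Answer: |fox in microwave|
|top   frog  make|
|bus  code  angry|
|golden   program|
|for   wilderness|
|content      are|
|brick emerald   |

Derivation:
Line 1: ['fox', 'in', 'microwave'] (min_width=16, slack=0)
Line 2: ['top', 'frog', 'make'] (min_width=13, slack=3)
Line 3: ['bus', 'code', 'angry'] (min_width=14, slack=2)
Line 4: ['golden', 'program'] (min_width=14, slack=2)
Line 5: ['for', 'wilderness'] (min_width=14, slack=2)
Line 6: ['content', 'are'] (min_width=11, slack=5)
Line 7: ['brick', 'emerald'] (min_width=13, slack=3)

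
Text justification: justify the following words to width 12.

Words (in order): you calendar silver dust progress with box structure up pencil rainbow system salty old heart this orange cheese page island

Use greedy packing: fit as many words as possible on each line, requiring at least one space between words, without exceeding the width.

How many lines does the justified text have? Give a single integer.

Line 1: ['you', 'calendar'] (min_width=12, slack=0)
Line 2: ['silver', 'dust'] (min_width=11, slack=1)
Line 3: ['progress'] (min_width=8, slack=4)
Line 4: ['with', 'box'] (min_width=8, slack=4)
Line 5: ['structure', 'up'] (min_width=12, slack=0)
Line 6: ['pencil'] (min_width=6, slack=6)
Line 7: ['rainbow'] (min_width=7, slack=5)
Line 8: ['system', 'salty'] (min_width=12, slack=0)
Line 9: ['old', 'heart'] (min_width=9, slack=3)
Line 10: ['this', 'orange'] (min_width=11, slack=1)
Line 11: ['cheese', 'page'] (min_width=11, slack=1)
Line 12: ['island'] (min_width=6, slack=6)
Total lines: 12

Answer: 12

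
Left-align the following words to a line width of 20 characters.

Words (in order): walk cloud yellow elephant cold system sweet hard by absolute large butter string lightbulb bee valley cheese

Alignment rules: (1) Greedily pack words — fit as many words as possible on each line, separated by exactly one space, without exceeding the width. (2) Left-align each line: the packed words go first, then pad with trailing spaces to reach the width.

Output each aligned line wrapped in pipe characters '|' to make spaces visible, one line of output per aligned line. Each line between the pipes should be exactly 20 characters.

Answer: |walk cloud yellow   |
|elephant cold system|
|sweet hard by       |
|absolute large      |
|butter string       |
|lightbulb bee valley|
|cheese              |

Derivation:
Line 1: ['walk', 'cloud', 'yellow'] (min_width=17, slack=3)
Line 2: ['elephant', 'cold', 'system'] (min_width=20, slack=0)
Line 3: ['sweet', 'hard', 'by'] (min_width=13, slack=7)
Line 4: ['absolute', 'large'] (min_width=14, slack=6)
Line 5: ['butter', 'string'] (min_width=13, slack=7)
Line 6: ['lightbulb', 'bee', 'valley'] (min_width=20, slack=0)
Line 7: ['cheese'] (min_width=6, slack=14)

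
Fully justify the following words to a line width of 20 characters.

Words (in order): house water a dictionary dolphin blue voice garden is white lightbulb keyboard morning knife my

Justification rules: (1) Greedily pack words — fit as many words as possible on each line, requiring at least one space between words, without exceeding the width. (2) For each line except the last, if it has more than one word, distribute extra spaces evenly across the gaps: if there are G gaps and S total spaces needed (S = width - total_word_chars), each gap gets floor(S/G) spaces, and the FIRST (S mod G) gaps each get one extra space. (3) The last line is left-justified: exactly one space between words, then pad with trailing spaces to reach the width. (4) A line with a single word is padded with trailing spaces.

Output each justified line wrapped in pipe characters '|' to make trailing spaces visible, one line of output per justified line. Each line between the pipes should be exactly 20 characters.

Line 1: ['house', 'water', 'a'] (min_width=13, slack=7)
Line 2: ['dictionary', 'dolphin'] (min_width=18, slack=2)
Line 3: ['blue', 'voice', 'garden', 'is'] (min_width=20, slack=0)
Line 4: ['white', 'lightbulb'] (min_width=15, slack=5)
Line 5: ['keyboard', 'morning'] (min_width=16, slack=4)
Line 6: ['knife', 'my'] (min_width=8, slack=12)

Answer: |house     water    a|
|dictionary   dolphin|
|blue voice garden is|
|white      lightbulb|
|keyboard     morning|
|knife my            |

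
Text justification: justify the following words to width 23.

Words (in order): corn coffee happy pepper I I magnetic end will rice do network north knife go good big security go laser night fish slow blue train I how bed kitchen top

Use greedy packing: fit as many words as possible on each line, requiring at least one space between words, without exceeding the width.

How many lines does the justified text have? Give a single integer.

Line 1: ['corn', 'coffee', 'happy'] (min_width=17, slack=6)
Line 2: ['pepper', 'I', 'I', 'magnetic', 'end'] (min_width=23, slack=0)
Line 3: ['will', 'rice', 'do', 'network'] (min_width=20, slack=3)
Line 4: ['north', 'knife', 'go', 'good', 'big'] (min_width=23, slack=0)
Line 5: ['security', 'go', 'laser', 'night'] (min_width=23, slack=0)
Line 6: ['fish', 'slow', 'blue', 'train', 'I'] (min_width=22, slack=1)
Line 7: ['how', 'bed', 'kitchen', 'top'] (min_width=19, slack=4)
Total lines: 7

Answer: 7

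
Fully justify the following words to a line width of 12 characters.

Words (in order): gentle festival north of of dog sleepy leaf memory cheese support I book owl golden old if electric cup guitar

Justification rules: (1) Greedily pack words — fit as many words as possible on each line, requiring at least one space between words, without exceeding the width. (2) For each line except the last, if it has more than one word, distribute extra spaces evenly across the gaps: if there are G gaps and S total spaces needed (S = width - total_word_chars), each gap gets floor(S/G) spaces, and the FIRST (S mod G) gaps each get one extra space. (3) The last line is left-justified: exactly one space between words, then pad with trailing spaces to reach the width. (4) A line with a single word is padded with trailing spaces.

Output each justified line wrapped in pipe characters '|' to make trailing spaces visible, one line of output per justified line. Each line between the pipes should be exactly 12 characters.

Answer: |gentle      |
|festival    |
|north  of of|
|dog   sleepy|
|leaf  memory|
|cheese      |
|support    I|
|book     owl|
|golden   old|
|if  electric|
|cup guitar  |

Derivation:
Line 1: ['gentle'] (min_width=6, slack=6)
Line 2: ['festival'] (min_width=8, slack=4)
Line 3: ['north', 'of', 'of'] (min_width=11, slack=1)
Line 4: ['dog', 'sleepy'] (min_width=10, slack=2)
Line 5: ['leaf', 'memory'] (min_width=11, slack=1)
Line 6: ['cheese'] (min_width=6, slack=6)
Line 7: ['support', 'I'] (min_width=9, slack=3)
Line 8: ['book', 'owl'] (min_width=8, slack=4)
Line 9: ['golden', 'old'] (min_width=10, slack=2)
Line 10: ['if', 'electric'] (min_width=11, slack=1)
Line 11: ['cup', 'guitar'] (min_width=10, slack=2)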